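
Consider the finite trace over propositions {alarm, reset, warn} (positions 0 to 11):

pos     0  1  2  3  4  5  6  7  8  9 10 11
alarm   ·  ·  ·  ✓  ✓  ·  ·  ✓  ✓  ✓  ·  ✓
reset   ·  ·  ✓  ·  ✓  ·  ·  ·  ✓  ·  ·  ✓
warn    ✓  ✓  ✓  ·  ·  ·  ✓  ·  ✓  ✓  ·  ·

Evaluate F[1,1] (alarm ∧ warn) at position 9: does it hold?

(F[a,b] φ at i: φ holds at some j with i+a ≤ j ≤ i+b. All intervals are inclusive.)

False

Check (alarm ∧ warn) at each j in [10,10]:
  j=10: false
No position in the window satisfies it → formula fails.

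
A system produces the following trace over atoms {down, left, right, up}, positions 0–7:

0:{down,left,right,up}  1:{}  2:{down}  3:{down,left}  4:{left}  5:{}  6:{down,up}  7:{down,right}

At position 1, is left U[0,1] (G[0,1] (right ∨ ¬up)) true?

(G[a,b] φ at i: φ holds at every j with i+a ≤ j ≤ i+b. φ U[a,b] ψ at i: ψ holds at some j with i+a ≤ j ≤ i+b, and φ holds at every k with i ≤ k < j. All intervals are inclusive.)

Yes

Need some j in [1,2] with G[0,1] (right ∨ ¬up), and left at every k in [1,j-1].
  j=1: G[0,1] (right ∨ ¬up) holds; no prefix to check → satisfied.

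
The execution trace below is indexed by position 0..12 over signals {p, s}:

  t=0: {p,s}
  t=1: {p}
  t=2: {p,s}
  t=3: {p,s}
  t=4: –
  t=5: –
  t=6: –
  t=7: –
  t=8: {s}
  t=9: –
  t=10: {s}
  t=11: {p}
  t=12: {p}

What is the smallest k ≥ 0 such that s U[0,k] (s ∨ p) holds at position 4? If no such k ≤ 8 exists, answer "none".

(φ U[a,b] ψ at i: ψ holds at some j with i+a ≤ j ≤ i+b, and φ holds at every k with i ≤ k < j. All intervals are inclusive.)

none

Need earliest j ≥ 4 with (s ∨ p), and s at every k in [4,j-1].
  j=4: rhs fails.
  j=5: rhs fails.
  j=6: rhs fails.
  j=7: rhs fails.
  j=8: rhs holds but lhs fails at k=4.
  j=9: rhs fails.
  j=10: rhs holds but lhs fails at k=4.
  j=11: rhs holds but lhs fails at k=4.
  j=12: rhs holds but lhs fails at k=4.
No witness within the range → none.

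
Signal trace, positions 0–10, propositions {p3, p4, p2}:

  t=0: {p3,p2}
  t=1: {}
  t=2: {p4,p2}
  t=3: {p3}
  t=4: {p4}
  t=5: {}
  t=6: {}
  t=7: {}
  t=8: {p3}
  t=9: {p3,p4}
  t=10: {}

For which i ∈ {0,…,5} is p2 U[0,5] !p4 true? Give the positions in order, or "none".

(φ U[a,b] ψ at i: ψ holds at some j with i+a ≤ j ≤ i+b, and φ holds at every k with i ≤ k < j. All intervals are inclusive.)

0, 1, 2, 3, 5

Evaluate at each i in [0,5]:
  i=0: ✓ (rhs at j=0)
  i=1: ✓ (rhs at j=1)
  i=2: ✓ (rhs at j=3; lhs holds on [2,2])
  i=3: ✓ (rhs at j=3)
  i=4: ✗ (lhs fails at k=4 before rhs at j=5)
  i=5: ✓ (rhs at j=5)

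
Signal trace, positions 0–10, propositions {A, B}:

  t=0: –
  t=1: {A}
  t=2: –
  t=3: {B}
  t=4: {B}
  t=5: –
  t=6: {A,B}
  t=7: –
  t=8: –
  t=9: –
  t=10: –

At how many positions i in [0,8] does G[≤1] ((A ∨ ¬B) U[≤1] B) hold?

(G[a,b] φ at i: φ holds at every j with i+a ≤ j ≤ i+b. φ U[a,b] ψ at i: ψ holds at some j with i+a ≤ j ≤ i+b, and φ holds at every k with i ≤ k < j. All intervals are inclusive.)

4

Evaluate at each i in [0,8]:
  i=0: ✗ (fails at j=0)
  i=1: ✗ (fails at j=1)
  i=2: ✓ (all of [2,3])
  i=3: ✓ (all of [3,4])
  i=4: ✓ (all of [4,5])
  i=5: ✓ (all of [5,6])
  i=6: ✗ (fails at j=7)
  i=7: ✗ (fails at j=7)
  i=8: ✗ (fails at j=8)
Positions where it holds: {2, 3, 4, 5} → 4.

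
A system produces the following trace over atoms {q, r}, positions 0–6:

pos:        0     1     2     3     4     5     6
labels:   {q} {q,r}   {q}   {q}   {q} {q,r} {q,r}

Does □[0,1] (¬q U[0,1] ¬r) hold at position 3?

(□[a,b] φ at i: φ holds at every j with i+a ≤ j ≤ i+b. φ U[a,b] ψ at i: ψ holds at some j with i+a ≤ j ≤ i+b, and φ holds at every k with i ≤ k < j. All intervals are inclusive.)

True

Check (¬q U[0,1] ¬r) at every j in [3,4]:
  j=3: holds
  j=4: holds
All positions satisfy it → formula holds.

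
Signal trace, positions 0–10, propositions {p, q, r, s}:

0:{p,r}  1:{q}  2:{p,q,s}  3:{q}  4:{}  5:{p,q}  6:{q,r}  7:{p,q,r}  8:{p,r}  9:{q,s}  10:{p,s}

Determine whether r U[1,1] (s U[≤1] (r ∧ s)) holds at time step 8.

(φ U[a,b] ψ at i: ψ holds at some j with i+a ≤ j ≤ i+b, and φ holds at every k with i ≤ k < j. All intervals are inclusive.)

Need some j in [9,9] with (s U[≤1] (r ∧ s)), and r at every k in [8,j-1].
  j=9: (s U[≤1] (r ∧ s)) — fails.
No j in the window works → until fails.

Does not hold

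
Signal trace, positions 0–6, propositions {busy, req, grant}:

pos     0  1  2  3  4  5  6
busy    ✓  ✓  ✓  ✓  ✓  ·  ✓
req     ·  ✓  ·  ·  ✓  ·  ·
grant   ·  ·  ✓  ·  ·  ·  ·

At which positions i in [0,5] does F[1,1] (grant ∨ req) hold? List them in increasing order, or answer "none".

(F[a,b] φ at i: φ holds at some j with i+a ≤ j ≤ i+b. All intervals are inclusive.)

Evaluate at each i in [0,5]:
  i=0: ✓ (witness j=1)
  i=1: ✓ (witness j=2)
  i=2: ✗ (none in [3,3])
  i=3: ✓ (witness j=4)
  i=4: ✗ (none in [5,5])
  i=5: ✗ (none in [6,6])

0, 1, 3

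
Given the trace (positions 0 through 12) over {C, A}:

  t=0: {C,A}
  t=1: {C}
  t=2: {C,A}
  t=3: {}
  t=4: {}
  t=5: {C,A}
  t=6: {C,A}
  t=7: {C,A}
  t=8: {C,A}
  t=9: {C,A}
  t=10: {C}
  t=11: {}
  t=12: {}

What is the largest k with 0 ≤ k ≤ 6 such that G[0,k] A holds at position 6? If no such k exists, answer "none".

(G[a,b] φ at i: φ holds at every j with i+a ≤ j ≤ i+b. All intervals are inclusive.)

A must hold from j=6 onward; find where it first fails.
  j=6: holds
  j=7: holds
  j=8: holds
  j=9: holds
  j=10: fails
Holds on [6,9], so largest k = 3.

3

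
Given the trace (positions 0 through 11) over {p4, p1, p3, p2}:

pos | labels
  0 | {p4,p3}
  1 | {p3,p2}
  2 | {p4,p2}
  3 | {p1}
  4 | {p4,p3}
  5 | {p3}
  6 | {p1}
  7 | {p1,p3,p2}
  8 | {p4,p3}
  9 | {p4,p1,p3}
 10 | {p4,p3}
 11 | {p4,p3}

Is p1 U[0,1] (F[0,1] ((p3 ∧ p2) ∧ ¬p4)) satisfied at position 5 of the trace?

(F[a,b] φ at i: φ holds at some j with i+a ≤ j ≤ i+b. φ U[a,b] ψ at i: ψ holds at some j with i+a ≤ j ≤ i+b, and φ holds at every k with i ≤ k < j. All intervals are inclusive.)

Need some j in [5,6] with F[0,1] ((p3 ∧ p2) ∧ ¬p4), and p1 at every k in [5,j-1].
  j=5: F[0,1] ((p3 ∧ p2) ∧ ¬p4) — fails (none in [5,6]).
  j=6: F[0,1] ((p3 ∧ p2) ∧ ¬p4) holds, but p1 fails at k=5 → not this j.
No j in the window works → until fails.

Does not hold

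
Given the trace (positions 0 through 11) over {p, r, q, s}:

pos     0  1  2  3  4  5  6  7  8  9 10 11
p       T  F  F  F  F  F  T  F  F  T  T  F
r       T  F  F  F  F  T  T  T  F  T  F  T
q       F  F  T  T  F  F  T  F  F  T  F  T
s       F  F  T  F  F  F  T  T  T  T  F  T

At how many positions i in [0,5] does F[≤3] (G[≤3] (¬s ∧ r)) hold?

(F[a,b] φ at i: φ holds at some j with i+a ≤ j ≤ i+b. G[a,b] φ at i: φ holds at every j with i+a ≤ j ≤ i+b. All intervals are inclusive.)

Evaluate at each i in [0,5]:
  i=0: ✗ (none in [0,3])
  i=1: ✗ (none in [1,4])
  i=2: ✗ (none in [2,5])
  i=3: ✗ (none in [3,6])
  i=4: ✗ (none in [4,7])
  i=5: ✗ (none in [5,8])
Positions where it holds: {} → 0.

0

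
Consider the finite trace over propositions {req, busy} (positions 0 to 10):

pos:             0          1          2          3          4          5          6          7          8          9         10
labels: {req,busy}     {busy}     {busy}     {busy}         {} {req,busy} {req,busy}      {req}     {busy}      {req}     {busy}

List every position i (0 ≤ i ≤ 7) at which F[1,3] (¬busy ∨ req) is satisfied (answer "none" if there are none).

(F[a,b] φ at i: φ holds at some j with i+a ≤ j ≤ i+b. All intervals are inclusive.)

1, 2, 3, 4, 5, 6, 7

Evaluate at each i in [0,7]:
  i=0: ✗ (none in [1,3])
  i=1: ✓ (witness j=4)
  i=2: ✓ (witness j=4)
  i=3: ✓ (witness j=4)
  i=4: ✓ (witness j=5)
  i=5: ✓ (witness j=6)
  i=6: ✓ (witness j=7)
  i=7: ✓ (witness j=9)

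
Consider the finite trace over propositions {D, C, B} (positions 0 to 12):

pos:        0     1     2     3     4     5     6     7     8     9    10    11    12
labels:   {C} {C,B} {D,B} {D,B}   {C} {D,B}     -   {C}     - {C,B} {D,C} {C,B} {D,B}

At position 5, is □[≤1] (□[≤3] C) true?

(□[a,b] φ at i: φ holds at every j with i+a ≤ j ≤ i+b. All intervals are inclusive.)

Check □[≤3] C at every j in [5,6]:
  j=5: fails at 5
  j=6: fails at 6
Fails at j=5 → formula fails.

False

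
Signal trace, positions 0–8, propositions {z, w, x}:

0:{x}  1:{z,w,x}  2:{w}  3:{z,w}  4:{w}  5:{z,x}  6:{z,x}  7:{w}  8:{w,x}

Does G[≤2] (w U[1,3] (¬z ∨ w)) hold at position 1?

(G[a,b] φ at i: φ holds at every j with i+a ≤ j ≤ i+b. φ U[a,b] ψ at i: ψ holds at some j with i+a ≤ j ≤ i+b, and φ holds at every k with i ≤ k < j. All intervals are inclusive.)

Holds

Check (w U[1,3] (¬z ∨ w)) at every j in [1,3]:
  j=1: holds
  j=2: holds
  j=3: holds
All positions satisfy it → formula holds.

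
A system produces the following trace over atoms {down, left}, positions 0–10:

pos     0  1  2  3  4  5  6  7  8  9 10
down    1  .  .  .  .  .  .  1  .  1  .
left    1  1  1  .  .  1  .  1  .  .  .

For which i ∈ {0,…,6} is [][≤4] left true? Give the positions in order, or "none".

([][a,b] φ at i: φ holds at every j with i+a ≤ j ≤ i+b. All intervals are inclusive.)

none

Evaluate at each i in [0,6]:
  i=0: ✗ (fails at j=3)
  i=1: ✗ (fails at j=3)
  i=2: ✗ (fails at j=3)
  i=3: ✗ (fails at j=3)
  i=4: ✗ (fails at j=4)
  i=5: ✗ (fails at j=6)
  i=6: ✗ (fails at j=6)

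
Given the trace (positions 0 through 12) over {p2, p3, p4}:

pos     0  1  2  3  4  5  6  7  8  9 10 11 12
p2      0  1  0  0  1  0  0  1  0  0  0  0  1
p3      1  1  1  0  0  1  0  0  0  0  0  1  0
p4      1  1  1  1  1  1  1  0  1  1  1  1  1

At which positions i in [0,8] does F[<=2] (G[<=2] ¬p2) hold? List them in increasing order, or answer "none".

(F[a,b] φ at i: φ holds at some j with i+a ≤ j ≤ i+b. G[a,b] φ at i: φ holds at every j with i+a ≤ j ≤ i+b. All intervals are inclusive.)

Evaluate at each i in [0,8]:
  i=0: ✗ (none in [0,2])
  i=1: ✗ (none in [1,3])
  i=2: ✗ (none in [2,4])
  i=3: ✗ (none in [3,5])
  i=4: ✗ (none in [4,6])
  i=5: ✗ (none in [5,7])
  i=6: ✓ (witness j=8)
  i=7: ✓ (witness j=8)
  i=8: ✓ (witness j=8)

6, 7, 8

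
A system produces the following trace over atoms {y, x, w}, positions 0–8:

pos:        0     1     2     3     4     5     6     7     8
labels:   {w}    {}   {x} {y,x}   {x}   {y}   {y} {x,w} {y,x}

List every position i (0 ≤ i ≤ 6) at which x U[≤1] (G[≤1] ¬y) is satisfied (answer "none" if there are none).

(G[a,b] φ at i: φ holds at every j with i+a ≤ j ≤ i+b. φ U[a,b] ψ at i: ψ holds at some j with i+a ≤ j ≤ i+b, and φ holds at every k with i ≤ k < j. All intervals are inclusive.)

0, 1

Evaluate at each i in [0,6]:
  i=0: ✓ (rhs at j=0)
  i=1: ✓ (rhs at j=1)
  i=2: ✗ (no rhs in [2,3])
  i=3: ✗ (no rhs in [3,4])
  i=4: ✗ (no rhs in [4,5])
  i=5: ✗ (no rhs in [5,6])
  i=6: ✗ (no rhs in [6,7])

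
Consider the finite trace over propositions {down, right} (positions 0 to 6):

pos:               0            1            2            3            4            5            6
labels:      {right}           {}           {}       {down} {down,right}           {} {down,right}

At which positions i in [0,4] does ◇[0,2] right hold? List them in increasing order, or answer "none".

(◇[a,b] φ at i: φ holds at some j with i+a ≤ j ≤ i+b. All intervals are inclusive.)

Evaluate at each i in [0,4]:
  i=0: ✓ (witness j=0)
  i=1: ✗ (none in [1,3])
  i=2: ✓ (witness j=4)
  i=3: ✓ (witness j=4)
  i=4: ✓ (witness j=4)

0, 2, 3, 4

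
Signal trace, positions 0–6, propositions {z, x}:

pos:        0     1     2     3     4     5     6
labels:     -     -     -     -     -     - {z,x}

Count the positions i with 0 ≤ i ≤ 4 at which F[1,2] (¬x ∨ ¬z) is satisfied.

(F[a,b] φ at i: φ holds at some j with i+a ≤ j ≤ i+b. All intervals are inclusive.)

Evaluate at each i in [0,4]:
  i=0: ✓ (witness j=1)
  i=1: ✓ (witness j=2)
  i=2: ✓ (witness j=3)
  i=3: ✓ (witness j=4)
  i=4: ✓ (witness j=5)
Positions where it holds: {0, 1, 2, 3, 4} → 5.

5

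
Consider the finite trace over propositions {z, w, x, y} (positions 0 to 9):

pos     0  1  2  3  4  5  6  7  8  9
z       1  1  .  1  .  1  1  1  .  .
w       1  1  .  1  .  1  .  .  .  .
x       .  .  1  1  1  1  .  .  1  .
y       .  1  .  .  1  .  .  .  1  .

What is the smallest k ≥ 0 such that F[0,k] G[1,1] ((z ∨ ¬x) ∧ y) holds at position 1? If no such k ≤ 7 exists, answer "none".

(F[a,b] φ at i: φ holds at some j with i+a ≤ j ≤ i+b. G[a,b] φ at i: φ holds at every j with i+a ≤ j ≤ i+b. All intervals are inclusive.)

Scan j = 1,2,… for G[1,1] ((z ∨ ¬x) ∧ y):
  j=1: fails
  j=2: fails
  j=3: fails
  j=4: fails
  j=5: fails
  j=6: fails
  j=7: fails
  j=8: fails
No j in [1,8] satisfies it → none.

none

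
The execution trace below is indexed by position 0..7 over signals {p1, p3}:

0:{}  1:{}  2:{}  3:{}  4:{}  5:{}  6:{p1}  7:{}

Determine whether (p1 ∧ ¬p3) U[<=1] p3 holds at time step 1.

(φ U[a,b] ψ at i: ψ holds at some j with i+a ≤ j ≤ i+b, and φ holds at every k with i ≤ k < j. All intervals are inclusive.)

Need some j in [1,2] with p3, and (p1 ∧ ¬p3) at every k in [1,j-1].
  j=1: p3 false.
  j=2: p3 false.
No j in the window works → until fails.

No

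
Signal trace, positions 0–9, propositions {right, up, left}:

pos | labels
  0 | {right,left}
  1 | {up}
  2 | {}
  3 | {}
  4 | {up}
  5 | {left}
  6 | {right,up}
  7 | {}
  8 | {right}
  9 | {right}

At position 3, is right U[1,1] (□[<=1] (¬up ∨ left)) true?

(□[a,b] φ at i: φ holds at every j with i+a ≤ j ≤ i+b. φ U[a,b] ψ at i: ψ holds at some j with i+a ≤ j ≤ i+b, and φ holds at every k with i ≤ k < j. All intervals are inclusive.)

Need some j in [4,4] with □[<=1] (¬up ∨ left), and right at every k in [3,j-1].
  j=4: □[<=1] (¬up ∨ left) — fails at 4.
No j in the window works → until fails.

No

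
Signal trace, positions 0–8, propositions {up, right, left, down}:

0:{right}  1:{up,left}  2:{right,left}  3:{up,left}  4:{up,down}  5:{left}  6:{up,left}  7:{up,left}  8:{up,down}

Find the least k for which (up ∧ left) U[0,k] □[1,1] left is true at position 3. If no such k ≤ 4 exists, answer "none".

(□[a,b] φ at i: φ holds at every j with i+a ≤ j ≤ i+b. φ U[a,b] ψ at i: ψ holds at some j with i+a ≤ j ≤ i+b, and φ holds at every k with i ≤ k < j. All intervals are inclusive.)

Need earliest j ≥ 3 with □[1,1] left, and (up ∧ left) at every k in [3,j-1].
  j=3: rhs fails.
  j=4: rhs holds; lhs holds on [3,3]. k = 1.

1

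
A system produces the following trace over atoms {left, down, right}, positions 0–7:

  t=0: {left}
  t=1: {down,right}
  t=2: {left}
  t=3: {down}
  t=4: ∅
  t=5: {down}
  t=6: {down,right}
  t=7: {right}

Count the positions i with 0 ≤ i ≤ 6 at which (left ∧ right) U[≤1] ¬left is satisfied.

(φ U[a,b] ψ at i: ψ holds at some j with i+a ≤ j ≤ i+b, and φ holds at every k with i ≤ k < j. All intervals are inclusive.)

Evaluate at each i in [0,6]:
  i=0: ✗ (lhs fails at k=0 before rhs at j=1)
  i=1: ✓ (rhs at j=1)
  i=2: ✗ (lhs fails at k=2 before rhs at j=3)
  i=3: ✓ (rhs at j=3)
  i=4: ✓ (rhs at j=4)
  i=5: ✓ (rhs at j=5)
  i=6: ✓ (rhs at j=6)
Positions where it holds: {1, 3, 4, 5, 6} → 5.

5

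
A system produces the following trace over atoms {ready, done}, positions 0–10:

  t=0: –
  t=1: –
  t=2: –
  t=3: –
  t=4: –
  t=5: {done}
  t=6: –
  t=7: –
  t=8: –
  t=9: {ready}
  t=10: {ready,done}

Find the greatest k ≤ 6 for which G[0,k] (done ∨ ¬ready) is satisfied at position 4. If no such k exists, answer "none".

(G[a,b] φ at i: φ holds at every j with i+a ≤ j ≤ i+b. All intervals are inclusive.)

(done ∨ ¬ready) must hold from j=4 onward; find where it first fails.
  j=4: holds
  j=5: holds
  j=6: holds
  j=7: holds
  j=8: holds
  j=9: fails
Holds on [4,8], so largest k = 4.

4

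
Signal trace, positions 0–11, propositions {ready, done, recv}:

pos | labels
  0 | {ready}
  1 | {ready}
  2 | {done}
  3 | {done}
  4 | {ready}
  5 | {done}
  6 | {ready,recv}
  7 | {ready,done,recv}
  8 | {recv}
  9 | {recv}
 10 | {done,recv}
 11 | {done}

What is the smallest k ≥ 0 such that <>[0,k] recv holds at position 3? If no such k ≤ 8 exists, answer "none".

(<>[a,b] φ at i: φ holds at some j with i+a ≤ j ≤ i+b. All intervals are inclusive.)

3

Scan j = 3,4,… for recv:
  j=3: fails
  j=4: fails
  j=5: fails
  j=6: holds
First hit at j=6, so smallest k = 6-3 = 3.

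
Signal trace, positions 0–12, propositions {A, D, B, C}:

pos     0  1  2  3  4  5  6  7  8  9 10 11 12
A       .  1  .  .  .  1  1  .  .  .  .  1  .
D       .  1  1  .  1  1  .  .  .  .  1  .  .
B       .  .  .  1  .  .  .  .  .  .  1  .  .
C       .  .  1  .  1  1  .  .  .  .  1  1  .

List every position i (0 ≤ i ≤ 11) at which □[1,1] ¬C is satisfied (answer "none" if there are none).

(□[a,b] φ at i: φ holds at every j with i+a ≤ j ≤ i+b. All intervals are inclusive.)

Evaluate at each i in [0,11]:
  i=0: ✓ (all of [1,1])
  i=1: ✗ (fails at j=2)
  i=2: ✓ (all of [3,3])
  i=3: ✗ (fails at j=4)
  i=4: ✗ (fails at j=5)
  i=5: ✓ (all of [6,6])
  i=6: ✓ (all of [7,7])
  i=7: ✓ (all of [8,8])
  i=8: ✓ (all of [9,9])
  i=9: ✗ (fails at j=10)
  i=10: ✗ (fails at j=11)
  i=11: ✓ (all of [12,12])

0, 2, 5, 6, 7, 8, 11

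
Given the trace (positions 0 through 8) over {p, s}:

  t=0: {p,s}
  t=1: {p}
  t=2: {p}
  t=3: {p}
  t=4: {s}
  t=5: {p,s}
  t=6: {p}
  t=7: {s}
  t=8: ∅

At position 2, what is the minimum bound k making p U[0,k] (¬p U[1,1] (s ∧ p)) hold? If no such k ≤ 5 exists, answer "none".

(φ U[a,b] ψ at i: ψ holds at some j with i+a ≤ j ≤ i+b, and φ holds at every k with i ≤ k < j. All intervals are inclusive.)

Need earliest j ≥ 2 with (¬p U[1,1] (s ∧ p)), and p at every k in [2,j-1].
  j=2: rhs fails.
  j=3: rhs fails.
  j=4: rhs holds; lhs holds on [2,3]. k = 2.

2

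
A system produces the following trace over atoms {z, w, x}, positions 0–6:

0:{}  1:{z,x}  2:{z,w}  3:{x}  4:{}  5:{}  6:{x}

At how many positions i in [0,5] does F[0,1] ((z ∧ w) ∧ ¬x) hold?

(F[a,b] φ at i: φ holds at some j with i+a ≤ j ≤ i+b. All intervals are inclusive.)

2

Evaluate at each i in [0,5]:
  i=0: ✗ (none in [0,1])
  i=1: ✓ (witness j=2)
  i=2: ✓ (witness j=2)
  i=3: ✗ (none in [3,4])
  i=4: ✗ (none in [4,5])
  i=5: ✗ (none in [5,6])
Positions where it holds: {1, 2} → 2.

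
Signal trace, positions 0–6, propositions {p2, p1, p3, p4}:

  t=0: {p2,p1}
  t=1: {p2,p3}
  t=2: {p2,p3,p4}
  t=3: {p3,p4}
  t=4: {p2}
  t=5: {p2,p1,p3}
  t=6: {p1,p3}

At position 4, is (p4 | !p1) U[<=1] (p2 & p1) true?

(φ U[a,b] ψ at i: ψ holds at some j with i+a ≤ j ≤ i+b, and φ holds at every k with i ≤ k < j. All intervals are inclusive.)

True

Need some j in [4,5] with (p2 & p1), and (p4 | !p1) at every k in [4,j-1].
  j=4: (p2 & p1) false.
  j=5: (p2 & p1) holds; (p4 | !p1) holds at every k in [4,4] → satisfied.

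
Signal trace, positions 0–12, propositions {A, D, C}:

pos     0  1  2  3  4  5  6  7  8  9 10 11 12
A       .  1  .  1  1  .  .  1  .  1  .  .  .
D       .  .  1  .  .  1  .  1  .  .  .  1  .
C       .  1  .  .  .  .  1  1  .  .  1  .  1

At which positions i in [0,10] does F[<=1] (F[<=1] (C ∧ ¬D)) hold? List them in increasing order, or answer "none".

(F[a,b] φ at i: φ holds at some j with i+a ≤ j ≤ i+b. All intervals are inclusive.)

0, 1, 4, 5, 6, 8, 9, 10

Evaluate at each i in [0,10]:
  i=0: ✓ (witness j=0)
  i=1: ✓ (witness j=1)
  i=2: ✗ (none in [2,3])
  i=3: ✗ (none in [3,4])
  i=4: ✓ (witness j=5)
  i=5: ✓ (witness j=5)
  i=6: ✓ (witness j=6)
  i=7: ✗ (none in [7,8])
  i=8: ✓ (witness j=9)
  i=9: ✓ (witness j=9)
  i=10: ✓ (witness j=10)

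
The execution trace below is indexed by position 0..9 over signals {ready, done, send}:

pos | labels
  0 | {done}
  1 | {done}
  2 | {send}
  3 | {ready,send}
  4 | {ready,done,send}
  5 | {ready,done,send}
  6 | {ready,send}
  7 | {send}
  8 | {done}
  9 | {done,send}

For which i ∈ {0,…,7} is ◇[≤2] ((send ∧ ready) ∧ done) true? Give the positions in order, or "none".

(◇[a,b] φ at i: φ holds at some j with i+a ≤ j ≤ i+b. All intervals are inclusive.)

Evaluate at each i in [0,7]:
  i=0: ✗ (none in [0,2])
  i=1: ✗ (none in [1,3])
  i=2: ✓ (witness j=4)
  i=3: ✓ (witness j=4)
  i=4: ✓ (witness j=4)
  i=5: ✓ (witness j=5)
  i=6: ✗ (none in [6,8])
  i=7: ✗ (none in [7,9])

2, 3, 4, 5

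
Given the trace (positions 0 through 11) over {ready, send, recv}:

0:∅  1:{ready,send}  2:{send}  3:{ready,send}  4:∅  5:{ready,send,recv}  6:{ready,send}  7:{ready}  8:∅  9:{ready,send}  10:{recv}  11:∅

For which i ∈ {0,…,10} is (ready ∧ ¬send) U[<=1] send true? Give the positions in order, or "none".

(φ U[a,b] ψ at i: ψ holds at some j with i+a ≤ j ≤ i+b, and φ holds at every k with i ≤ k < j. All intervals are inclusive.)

1, 2, 3, 5, 6, 9

Evaluate at each i in [0,10]:
  i=0: ✗ (lhs fails at k=0 before rhs at j=1)
  i=1: ✓ (rhs at j=1)
  i=2: ✓ (rhs at j=2)
  i=3: ✓ (rhs at j=3)
  i=4: ✗ (lhs fails at k=4 before rhs at j=5)
  i=5: ✓ (rhs at j=5)
  i=6: ✓ (rhs at j=6)
  i=7: ✗ (no rhs in [7,8])
  i=8: ✗ (lhs fails at k=8 before rhs at j=9)
  i=9: ✓ (rhs at j=9)
  i=10: ✗ (no rhs in [10,11])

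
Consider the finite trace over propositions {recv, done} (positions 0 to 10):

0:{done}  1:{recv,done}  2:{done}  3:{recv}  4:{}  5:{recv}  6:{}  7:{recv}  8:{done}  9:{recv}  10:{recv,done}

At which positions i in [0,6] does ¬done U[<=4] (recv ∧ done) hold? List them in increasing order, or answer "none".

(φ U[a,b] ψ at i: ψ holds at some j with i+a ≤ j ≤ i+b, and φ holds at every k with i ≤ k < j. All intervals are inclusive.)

1

Evaluate at each i in [0,6]:
  i=0: ✗ (lhs fails at k=0 before rhs at j=1)
  i=1: ✓ (rhs at j=1)
  i=2: ✗ (no rhs in [2,6])
  i=3: ✗ (no rhs in [3,7])
  i=4: ✗ (no rhs in [4,8])
  i=5: ✗ (no rhs in [5,9])
  i=6: ✗ (lhs fails at k=8 before rhs at j=10)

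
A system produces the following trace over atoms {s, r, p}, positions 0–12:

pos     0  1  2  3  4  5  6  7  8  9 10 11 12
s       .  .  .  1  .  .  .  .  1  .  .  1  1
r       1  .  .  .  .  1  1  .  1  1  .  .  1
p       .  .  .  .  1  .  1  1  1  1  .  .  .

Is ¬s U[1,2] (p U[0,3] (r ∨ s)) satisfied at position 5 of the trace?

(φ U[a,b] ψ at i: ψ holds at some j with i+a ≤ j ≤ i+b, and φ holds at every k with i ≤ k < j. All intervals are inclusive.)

Holds

Need some j in [6,7] with (p U[0,3] (r ∨ s)), and ¬s at every k in [5,j-1].
  j=6: (p U[0,3] (r ∨ s)) holds; ¬s holds at every k in [5,5] → satisfied.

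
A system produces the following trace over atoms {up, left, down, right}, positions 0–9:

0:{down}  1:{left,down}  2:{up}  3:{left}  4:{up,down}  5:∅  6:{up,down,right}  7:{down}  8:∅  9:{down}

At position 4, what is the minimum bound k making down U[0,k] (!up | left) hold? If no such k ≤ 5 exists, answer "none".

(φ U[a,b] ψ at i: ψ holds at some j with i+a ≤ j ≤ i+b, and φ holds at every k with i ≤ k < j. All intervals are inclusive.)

Need earliest j ≥ 4 with (!up | left), and down at every k in [4,j-1].
  j=4: rhs fails.
  j=5: rhs holds; lhs holds on [4,4]. k = 1.

1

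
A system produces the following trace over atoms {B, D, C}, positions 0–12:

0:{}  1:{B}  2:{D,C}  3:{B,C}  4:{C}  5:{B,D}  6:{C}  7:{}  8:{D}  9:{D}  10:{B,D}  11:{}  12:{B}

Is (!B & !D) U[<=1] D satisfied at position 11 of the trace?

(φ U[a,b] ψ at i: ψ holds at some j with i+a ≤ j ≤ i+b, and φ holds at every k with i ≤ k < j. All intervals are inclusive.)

Does not hold

Need some j in [11,12] with D, and (!B & !D) at every k in [11,j-1].
  j=11: D false.
  j=12: D false.
No j in the window works → until fails.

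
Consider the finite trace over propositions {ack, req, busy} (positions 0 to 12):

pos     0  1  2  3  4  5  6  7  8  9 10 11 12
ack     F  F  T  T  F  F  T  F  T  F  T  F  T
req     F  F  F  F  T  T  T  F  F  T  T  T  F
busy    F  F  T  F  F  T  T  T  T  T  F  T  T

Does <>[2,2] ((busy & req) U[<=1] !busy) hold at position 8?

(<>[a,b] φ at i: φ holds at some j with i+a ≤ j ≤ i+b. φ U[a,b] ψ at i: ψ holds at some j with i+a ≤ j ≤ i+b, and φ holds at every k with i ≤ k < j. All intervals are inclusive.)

Check ((busy & req) U[<=1] !busy) at each j in [10,10]:
  j=10: holds
Found at j=10 → formula holds.

True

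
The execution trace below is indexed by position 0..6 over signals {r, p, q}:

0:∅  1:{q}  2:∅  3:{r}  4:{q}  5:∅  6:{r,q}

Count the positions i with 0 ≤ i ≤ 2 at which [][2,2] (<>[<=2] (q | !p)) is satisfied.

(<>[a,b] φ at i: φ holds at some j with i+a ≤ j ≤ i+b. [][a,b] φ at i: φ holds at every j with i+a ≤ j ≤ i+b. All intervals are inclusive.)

Evaluate at each i in [0,2]:
  i=0: ✓ (all of [2,2])
  i=1: ✓ (all of [3,3])
  i=2: ✓ (all of [4,4])
Positions where it holds: {0, 1, 2} → 3.

3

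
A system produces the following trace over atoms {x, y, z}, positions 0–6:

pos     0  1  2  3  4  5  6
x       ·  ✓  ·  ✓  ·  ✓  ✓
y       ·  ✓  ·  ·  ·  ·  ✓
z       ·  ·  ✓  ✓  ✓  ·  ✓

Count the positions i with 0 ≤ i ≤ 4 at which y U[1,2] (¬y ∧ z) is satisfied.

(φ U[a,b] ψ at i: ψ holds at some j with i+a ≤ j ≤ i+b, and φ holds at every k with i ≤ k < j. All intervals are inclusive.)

1

Evaluate at each i in [0,4]:
  i=0: ✗ (lhs fails at k=0 before rhs at j=2)
  i=1: ✓ (rhs at j=2; lhs holds on [1,1])
  i=2: ✗ (lhs fails at k=2 before rhs at j=3)
  i=3: ✗ (lhs fails at k=3 before rhs at j=4)
  i=4: ✗ (no rhs in [5,6])
Positions where it holds: {1} → 1.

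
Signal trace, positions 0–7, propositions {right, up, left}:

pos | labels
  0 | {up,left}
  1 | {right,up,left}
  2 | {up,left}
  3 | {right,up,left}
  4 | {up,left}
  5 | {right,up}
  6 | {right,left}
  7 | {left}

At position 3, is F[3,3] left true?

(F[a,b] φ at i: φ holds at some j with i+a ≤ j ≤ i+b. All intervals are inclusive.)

Check left at each j in [6,6]:
  j=6: true
Found at j=6 → formula holds.

True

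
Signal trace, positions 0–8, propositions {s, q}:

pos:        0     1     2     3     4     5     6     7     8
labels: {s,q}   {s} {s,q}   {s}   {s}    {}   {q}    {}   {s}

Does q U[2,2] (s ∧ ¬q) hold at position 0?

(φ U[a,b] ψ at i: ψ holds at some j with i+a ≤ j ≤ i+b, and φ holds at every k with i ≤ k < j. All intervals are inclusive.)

Does not hold

Need some j in [2,2] with (s ∧ ¬q), and q at every k in [0,j-1].
  j=2: (s ∧ ¬q) false.
No j in the window works → until fails.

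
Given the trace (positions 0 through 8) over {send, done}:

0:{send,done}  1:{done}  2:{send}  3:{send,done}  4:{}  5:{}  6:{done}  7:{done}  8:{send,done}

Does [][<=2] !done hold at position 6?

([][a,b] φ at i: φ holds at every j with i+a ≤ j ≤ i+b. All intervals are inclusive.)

No

Check !done at every j in [6,8]:
  j=6: false
  j=7: false
  j=8: false
Fails at j=6 → formula fails.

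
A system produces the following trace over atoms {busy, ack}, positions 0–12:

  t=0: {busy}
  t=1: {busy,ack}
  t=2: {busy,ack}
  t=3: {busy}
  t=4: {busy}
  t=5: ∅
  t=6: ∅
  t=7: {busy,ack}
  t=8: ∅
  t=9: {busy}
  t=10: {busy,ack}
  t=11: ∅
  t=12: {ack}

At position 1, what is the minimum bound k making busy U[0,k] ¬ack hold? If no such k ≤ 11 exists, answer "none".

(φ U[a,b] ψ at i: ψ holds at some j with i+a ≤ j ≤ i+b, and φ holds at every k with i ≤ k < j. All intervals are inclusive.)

Need earliest j ≥ 1 with ¬ack, and busy at every k in [1,j-1].
  j=1: rhs fails.
  j=2: rhs fails.
  j=3: rhs holds; lhs holds on [1,2]. k = 2.

2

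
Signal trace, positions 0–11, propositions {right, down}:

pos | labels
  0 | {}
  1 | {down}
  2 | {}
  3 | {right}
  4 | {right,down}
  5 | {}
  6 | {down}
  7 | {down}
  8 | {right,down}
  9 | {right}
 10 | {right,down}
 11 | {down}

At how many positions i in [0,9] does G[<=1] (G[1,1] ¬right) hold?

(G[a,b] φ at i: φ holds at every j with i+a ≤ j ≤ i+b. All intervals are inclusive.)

3

Evaluate at each i in [0,9]:
  i=0: ✓ (all of [0,1])
  i=1: ✗ (fails at j=2)
  i=2: ✗ (fails at j=2)
  i=3: ✗ (fails at j=3)
  i=4: ✓ (all of [4,5])
  i=5: ✓ (all of [5,6])
  i=6: ✗ (fails at j=7)
  i=7: ✗ (fails at j=7)
  i=8: ✗ (fails at j=8)
  i=9: ✗ (fails at j=9)
Positions where it holds: {0, 4, 5} → 3.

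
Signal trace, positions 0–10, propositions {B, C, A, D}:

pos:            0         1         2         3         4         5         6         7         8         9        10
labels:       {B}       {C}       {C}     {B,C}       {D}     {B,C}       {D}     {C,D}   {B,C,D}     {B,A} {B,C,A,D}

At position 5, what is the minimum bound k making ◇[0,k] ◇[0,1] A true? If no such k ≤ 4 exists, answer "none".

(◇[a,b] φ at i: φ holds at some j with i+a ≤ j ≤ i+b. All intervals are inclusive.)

Scan j = 5,6,… for ◇[0,1] A:
  j=5: fails
  j=6: fails
  j=7: fails
  j=8: holds
First hit at j=8, so smallest k = 8-5 = 3.

3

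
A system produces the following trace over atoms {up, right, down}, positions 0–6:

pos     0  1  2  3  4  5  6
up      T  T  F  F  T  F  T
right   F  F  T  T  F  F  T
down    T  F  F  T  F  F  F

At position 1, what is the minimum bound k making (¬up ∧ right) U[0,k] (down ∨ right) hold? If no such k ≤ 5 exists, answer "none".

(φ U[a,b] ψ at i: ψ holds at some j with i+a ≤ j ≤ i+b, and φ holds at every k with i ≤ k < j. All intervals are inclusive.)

Need earliest j ≥ 1 with (down ∨ right), and (¬up ∧ right) at every k in [1,j-1].
  j=1: rhs fails.
  j=2: rhs holds but lhs fails at k=1.
  j=3: rhs holds but lhs fails at k=1.
  j=4: rhs fails.
  j=5: rhs fails.
  j=6: rhs holds but lhs fails at k=1.
No witness within the range → none.

none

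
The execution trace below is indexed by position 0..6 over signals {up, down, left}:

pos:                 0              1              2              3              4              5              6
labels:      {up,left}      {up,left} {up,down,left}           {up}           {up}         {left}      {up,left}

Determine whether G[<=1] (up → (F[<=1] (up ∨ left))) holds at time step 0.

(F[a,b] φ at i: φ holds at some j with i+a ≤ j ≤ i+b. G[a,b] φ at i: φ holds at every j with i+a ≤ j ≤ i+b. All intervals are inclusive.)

Holds

Check (up → (F[<=1] (up ∨ left))) at every j in [0,1]:
  j=0: antecedent true; consequent holds (witness at 0) → ✓
  j=1: antecedent true; consequent holds (witness at 1) → ✓
All positions satisfy it → formula holds.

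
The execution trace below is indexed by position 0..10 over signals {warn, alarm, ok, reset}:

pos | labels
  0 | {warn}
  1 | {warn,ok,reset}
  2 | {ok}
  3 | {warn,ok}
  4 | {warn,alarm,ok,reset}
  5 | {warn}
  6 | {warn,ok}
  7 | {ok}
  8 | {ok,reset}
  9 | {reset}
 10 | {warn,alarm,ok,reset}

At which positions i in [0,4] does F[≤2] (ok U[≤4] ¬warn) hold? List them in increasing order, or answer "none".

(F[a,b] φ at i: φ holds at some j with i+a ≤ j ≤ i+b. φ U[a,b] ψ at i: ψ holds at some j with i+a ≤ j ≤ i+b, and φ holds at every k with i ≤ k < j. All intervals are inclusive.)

Evaluate at each i in [0,4]:
  i=0: ✓ (witness j=1)
  i=1: ✓ (witness j=1)
  i=2: ✓ (witness j=2)
  i=3: ✗ (none in [3,5])
  i=4: ✓ (witness j=6)

0, 1, 2, 4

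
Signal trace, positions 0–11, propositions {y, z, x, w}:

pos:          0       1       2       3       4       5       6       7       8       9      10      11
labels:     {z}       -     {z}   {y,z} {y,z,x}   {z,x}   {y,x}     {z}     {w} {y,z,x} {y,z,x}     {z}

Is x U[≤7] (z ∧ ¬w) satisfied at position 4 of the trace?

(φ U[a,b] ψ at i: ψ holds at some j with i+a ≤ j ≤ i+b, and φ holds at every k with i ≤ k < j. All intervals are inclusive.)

True

Need some j in [4,11] with (z ∧ ¬w), and x at every k in [4,j-1].
  j=4: (z ∧ ¬w) holds; no prefix to check → satisfied.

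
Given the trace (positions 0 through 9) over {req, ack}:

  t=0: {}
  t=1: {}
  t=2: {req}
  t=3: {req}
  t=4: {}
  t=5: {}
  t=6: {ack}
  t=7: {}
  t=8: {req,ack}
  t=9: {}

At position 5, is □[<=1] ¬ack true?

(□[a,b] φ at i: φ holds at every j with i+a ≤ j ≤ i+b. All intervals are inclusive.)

False

Check ¬ack at every j in [5,6]:
  j=5: true
  j=6: false
Fails at j=6 → formula fails.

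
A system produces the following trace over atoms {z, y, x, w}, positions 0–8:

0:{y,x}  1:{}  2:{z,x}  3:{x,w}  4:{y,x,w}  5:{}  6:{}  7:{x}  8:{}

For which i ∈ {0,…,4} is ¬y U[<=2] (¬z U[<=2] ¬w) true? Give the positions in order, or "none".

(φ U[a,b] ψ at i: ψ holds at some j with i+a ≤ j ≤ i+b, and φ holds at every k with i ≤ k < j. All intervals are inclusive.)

0, 1, 2, 3, 4

Evaluate at each i in [0,4]:
  i=0: ✓ (rhs at j=0)
  i=1: ✓ (rhs at j=1)
  i=2: ✓ (rhs at j=2)
  i=3: ✓ (rhs at j=3)
  i=4: ✓ (rhs at j=4)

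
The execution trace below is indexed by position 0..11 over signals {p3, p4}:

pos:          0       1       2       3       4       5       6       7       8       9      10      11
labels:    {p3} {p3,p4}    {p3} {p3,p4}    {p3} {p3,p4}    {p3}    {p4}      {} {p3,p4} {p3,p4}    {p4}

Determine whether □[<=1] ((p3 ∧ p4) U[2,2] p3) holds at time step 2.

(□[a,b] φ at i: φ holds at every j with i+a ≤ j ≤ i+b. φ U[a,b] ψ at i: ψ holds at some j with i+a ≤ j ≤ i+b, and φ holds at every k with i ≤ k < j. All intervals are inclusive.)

No

Check ((p3 ∧ p4) U[2,2] p3) at every j in [2,3]:
  j=2: fails
  j=3: fails
Fails at j=2 → formula fails.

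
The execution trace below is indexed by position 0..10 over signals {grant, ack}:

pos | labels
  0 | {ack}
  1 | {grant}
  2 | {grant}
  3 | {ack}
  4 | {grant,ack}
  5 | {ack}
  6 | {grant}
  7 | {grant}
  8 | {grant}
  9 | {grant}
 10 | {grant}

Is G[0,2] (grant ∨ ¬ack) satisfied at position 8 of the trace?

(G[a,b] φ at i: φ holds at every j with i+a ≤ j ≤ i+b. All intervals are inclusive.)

True

Check (grant ∨ ¬ack) at every j in [8,10]:
  j=8: true
  j=9: true
  j=10: true
All positions satisfy it → formula holds.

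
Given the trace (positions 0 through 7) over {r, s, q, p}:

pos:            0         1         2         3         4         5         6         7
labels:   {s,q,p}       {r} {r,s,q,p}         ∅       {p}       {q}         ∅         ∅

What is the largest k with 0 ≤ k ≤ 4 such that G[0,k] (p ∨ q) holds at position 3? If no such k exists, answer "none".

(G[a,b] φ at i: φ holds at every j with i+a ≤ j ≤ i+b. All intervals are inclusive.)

(p ∨ q) must hold from j=3 onward; find where it first fails.
  j=3: fails → no k works.

none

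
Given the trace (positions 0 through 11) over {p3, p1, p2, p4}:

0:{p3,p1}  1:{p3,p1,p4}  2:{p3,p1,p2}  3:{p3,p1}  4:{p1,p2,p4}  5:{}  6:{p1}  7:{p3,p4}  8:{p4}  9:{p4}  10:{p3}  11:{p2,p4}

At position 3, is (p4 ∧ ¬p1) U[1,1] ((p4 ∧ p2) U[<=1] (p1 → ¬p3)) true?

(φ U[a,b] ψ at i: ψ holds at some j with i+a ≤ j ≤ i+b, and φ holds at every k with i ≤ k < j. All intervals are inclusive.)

False

Need some j in [4,4] with ((p4 ∧ p2) U[<=1] (p1 → ¬p3)), and (p4 ∧ ¬p1) at every k in [3,j-1].
  j=4: ((p4 ∧ p2) U[<=1] (p1 → ¬p3)) holds, but (p4 ∧ ¬p1) fails at k=3 → not this j.
No j in the window works → until fails.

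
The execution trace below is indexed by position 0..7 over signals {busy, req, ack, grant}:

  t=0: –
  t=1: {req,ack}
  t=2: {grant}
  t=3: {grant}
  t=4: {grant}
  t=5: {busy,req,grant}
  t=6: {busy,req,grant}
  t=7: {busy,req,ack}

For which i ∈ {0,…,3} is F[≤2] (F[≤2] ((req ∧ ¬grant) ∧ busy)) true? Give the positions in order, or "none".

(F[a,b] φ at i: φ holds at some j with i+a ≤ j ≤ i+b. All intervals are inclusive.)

3

Evaluate at each i in [0,3]:
  i=0: ✗ (none in [0,2])
  i=1: ✗ (none in [1,3])
  i=2: ✗ (none in [2,4])
  i=3: ✓ (witness j=5)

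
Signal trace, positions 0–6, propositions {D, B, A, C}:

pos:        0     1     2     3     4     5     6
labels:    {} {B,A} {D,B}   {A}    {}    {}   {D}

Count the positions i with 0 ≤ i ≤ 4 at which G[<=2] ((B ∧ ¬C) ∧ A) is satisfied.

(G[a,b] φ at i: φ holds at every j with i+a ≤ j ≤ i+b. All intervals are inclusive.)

Evaluate at each i in [0,4]:
  i=0: ✗ (fails at j=0)
  i=1: ✗ (fails at j=2)
  i=2: ✗ (fails at j=2)
  i=3: ✗ (fails at j=3)
  i=4: ✗ (fails at j=4)
Positions where it holds: {} → 0.

0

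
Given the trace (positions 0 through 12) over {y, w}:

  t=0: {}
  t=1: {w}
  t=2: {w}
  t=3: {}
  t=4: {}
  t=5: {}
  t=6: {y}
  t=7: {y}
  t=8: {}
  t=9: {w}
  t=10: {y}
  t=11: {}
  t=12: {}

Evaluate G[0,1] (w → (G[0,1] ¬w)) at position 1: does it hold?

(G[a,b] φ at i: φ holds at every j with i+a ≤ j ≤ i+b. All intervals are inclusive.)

False

Check (w → (G[0,1] ¬w)) at every j in [1,2]:
  j=1: antecedent true; consequent fails at 1 → ✗
  j=2: antecedent true; consequent fails at 2 → ✗
Fails at j=1 → formula fails.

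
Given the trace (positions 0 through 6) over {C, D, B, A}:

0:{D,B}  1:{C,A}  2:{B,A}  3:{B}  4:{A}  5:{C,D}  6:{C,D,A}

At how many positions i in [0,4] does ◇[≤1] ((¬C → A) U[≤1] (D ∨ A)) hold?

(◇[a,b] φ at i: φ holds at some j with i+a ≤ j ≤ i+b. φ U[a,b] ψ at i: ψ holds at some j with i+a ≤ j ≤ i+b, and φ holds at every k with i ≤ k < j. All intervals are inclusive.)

5

Evaluate at each i in [0,4]:
  i=0: ✓ (witness j=0)
  i=1: ✓ (witness j=1)
  i=2: ✓ (witness j=2)
  i=3: ✓ (witness j=4)
  i=4: ✓ (witness j=4)
Positions where it holds: {0, 1, 2, 3, 4} → 5.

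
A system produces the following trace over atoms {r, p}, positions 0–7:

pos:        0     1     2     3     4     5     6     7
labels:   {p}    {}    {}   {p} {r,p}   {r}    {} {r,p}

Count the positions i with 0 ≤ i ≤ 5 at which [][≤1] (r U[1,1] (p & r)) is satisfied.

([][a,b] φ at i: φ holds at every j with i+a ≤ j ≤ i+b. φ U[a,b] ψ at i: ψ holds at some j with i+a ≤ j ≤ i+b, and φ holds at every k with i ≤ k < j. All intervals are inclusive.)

0

Evaluate at each i in [0,5]:
  i=0: ✗ (fails at j=0)
  i=1: ✗ (fails at j=1)
  i=2: ✗ (fails at j=2)
  i=3: ✗ (fails at j=3)
  i=4: ✗ (fails at j=4)
  i=5: ✗ (fails at j=5)
Positions where it holds: {} → 0.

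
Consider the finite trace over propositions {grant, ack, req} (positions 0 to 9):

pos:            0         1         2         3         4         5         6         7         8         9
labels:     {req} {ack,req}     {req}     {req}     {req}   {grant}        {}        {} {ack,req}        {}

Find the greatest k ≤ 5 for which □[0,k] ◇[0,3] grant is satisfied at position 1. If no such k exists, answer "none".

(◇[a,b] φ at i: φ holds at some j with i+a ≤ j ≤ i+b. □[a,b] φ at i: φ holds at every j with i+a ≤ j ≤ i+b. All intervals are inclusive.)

none

◇[0,3] grant must hold from j=1 onward; find where it first fails.
  j=1: fails → no k works.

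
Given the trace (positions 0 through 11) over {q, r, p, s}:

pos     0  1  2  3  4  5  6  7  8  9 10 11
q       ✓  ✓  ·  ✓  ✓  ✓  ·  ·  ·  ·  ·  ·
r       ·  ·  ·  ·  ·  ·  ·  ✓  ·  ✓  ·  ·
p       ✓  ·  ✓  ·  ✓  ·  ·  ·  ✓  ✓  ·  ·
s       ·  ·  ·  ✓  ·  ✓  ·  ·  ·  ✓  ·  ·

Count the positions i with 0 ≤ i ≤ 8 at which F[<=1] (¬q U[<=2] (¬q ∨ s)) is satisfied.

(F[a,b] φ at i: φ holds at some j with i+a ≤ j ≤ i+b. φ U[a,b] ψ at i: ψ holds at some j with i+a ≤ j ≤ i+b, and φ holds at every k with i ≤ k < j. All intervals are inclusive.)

8

Evaluate at each i in [0,8]:
  i=0: ✗ (none in [0,1])
  i=1: ✓ (witness j=2)
  i=2: ✓ (witness j=2)
  i=3: ✓ (witness j=3)
  i=4: ✓ (witness j=5)
  i=5: ✓ (witness j=5)
  i=6: ✓ (witness j=6)
  i=7: ✓ (witness j=7)
  i=8: ✓ (witness j=8)
Positions where it holds: {1, 2, 3, 4, 5, 6, 7, 8} → 8.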